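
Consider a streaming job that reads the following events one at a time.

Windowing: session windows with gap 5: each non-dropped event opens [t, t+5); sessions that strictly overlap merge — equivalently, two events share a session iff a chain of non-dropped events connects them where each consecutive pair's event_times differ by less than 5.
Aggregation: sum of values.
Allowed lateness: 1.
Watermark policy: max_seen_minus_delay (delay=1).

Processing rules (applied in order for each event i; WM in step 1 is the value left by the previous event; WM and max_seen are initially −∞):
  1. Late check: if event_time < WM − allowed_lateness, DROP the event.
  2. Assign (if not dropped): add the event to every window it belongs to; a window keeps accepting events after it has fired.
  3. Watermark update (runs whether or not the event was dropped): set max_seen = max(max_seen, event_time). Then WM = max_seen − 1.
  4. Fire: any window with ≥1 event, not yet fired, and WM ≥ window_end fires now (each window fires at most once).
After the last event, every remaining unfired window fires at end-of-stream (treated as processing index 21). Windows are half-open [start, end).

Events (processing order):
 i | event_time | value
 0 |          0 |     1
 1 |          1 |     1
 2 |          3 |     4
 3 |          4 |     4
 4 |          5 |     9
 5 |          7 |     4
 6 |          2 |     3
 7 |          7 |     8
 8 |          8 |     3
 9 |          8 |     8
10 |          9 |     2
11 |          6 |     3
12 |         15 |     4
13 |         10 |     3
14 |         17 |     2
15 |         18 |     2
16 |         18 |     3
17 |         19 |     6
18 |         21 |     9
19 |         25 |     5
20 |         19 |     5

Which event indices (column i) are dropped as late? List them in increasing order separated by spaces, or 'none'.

6 11 13 20

i=0 t=0 v=1: → [0,5); WM=-1
i=1 t=1 v=1: → [0,6); WM=0
i=2 t=3 v=4: → [0,8); WM=2
i=3 t=4 v=4: → [0,9); WM=3
i=4 t=5 v=9: → [0,10); WM=4
i=5 t=7 v=4: → [0,12); WM=6
i=6 t=2 v=3: DROP (t<6-1); WM=6
i=7 t=7 v=8: → [0,12); WM=6
i=8 t=8 v=3: → [0,13); WM=7
i=9 t=8 v=8: → [0,13); WM=7
i=10 t=9 v=2: → [0,14); WM=8
i=11 t=6 v=3: DROP (t<8-1); WM=8
i=12 t=15 v=4: → [15,20); WM=14
i=13 t=10 v=3: DROP (t<14-1); WM=14
i=14 t=17 v=2: → [15,22); WM=16
i=15 t=18 v=2: → [15,23); WM=17
i=16 t=18 v=3: → [15,23); WM=17
i=17 t=19 v=6: → [15,24); WM=18
i=18 t=21 v=9: → [15,26); WM=20
i=19 t=25 v=5: → [15,30); WM=24
i=20 t=19 v=5: DROP (t<24-1); WM=24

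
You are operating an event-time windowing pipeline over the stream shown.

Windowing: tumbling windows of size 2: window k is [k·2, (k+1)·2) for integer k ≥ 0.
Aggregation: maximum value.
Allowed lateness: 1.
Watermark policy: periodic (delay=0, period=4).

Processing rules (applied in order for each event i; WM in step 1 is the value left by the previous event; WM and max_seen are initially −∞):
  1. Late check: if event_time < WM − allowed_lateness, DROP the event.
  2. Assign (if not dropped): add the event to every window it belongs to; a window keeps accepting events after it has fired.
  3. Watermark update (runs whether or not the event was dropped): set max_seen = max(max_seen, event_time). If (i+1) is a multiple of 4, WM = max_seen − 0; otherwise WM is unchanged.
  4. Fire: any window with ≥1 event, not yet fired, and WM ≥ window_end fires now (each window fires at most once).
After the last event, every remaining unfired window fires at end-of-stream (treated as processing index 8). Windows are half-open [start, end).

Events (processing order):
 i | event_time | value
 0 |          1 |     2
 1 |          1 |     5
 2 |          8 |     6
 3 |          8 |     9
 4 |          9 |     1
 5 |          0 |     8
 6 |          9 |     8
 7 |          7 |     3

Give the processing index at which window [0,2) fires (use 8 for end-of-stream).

i=0 t=1 v=2: → [0,2); WM=−∞
i=1 t=1 v=5: → [0,2); WM=−∞
i=2 t=8 v=6: → [8,10); WM=−∞
i=3 t=8 v=9: → [8,10); WM=8; [0,2) fires=5
i=4 t=9 v=1: → [8,10); WM=8
i=5 t=0 v=8: DROP (t<8-1); WM=8
i=6 t=9 v=8: → [8,10); WM=8
i=7 t=7 v=3: → [6,8); WM=9; [6,8) fires=3

3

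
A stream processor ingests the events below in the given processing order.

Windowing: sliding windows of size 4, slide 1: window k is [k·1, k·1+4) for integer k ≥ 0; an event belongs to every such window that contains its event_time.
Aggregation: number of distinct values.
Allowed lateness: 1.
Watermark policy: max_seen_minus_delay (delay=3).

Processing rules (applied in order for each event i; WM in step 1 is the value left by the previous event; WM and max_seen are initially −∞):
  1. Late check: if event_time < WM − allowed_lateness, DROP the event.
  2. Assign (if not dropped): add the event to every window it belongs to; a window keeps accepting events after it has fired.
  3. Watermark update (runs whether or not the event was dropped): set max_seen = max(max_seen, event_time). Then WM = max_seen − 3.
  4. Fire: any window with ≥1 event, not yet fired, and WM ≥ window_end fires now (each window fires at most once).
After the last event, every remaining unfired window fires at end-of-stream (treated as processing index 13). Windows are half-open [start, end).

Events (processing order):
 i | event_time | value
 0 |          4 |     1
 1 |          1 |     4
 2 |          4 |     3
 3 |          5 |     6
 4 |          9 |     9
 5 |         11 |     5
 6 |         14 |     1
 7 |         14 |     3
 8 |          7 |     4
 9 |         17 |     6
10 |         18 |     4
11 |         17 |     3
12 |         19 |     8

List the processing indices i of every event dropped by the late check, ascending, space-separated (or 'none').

i=0 t=4 v=1: → [4,8),[3,7),[2,6),[1,5); WM=1
i=1 t=1 v=4: → [1,5),[0,4); WM=1
i=2 t=4 v=3: → [4,8),[3,7),[2,6),[1,5); WM=1
i=3 t=5 v=6: → [5,9),[4,8),[3,7),[2,6); WM=2
i=4 t=9 v=9: → [9,13),[8,12),[7,11),[6,10); WM=6; [0,4) fires=1 [1,5) fires=3 [2,6) fires=3
i=5 t=11 v=5: → [11,15),[10,14),[9,13),[8,12); WM=8; [3,7) fires=3 [4,8) fires=3
i=6 t=14 v=1: → [14,18),[13,17),[12,16),[11,15); WM=11; [5,9) fires=1 [6,10) fires=1 [7,11) fires=1
i=7 t=14 v=3: → [14,18),[13,17),[12,16),[11,15); WM=11
i=8 t=7 v=4: DROP (t<11-1); WM=11
i=9 t=17 v=6: → [17,21),[16,20),[15,19),[14,18); WM=14; [8,12) fires=2 [9,13) fires=2 [10,14) fires=1
i=10 t=18 v=4: → [18,22),[17,21),[16,20),[15,19); WM=15; [11,15) fires=3
i=11 t=17 v=3: → [17,21),[16,20),[15,19),[14,18); WM=15
i=12 t=19 v=8: → [19,23),[18,22),[17,21),[16,20); WM=16; [12,16) fires=2

8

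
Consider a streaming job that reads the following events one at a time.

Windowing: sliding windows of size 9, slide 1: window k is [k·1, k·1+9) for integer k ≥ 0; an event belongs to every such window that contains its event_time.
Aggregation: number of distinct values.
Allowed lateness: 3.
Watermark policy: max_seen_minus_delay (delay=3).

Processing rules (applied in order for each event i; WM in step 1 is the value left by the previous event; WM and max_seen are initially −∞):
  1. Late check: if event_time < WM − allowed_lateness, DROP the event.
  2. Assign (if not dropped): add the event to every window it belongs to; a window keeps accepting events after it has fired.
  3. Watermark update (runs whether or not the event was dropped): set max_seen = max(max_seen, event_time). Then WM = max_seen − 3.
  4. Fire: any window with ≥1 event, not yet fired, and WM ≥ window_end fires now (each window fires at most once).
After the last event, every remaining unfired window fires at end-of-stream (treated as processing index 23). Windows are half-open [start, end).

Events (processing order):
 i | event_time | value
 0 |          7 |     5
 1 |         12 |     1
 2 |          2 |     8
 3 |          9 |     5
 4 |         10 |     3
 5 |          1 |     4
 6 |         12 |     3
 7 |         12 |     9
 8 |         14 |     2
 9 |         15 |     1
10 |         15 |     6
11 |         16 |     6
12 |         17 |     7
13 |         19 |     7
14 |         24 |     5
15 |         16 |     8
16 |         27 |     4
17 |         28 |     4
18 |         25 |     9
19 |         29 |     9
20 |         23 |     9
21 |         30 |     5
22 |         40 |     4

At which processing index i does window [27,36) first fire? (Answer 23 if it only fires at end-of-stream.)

22

i=0 t=7 v=5: → [7,16),[6,15),[5,14),[4,13),[3,12),[2,11),[1,10),[0,9); WM=4
i=1 t=12 v=1: → [12,21),[11,20),[10,19),[9,18),[8,17),[7,16),[6,15),[5,14),[4,13); WM=9; [0,9) fires=1
i=2 t=2 v=8: DROP (t<9-3); WM=9
i=3 t=9 v=5: → [9,18),[8,17),[7,16),[6,15),[5,14),[4,13),[3,12),[2,11),[1,10); WM=9
i=4 t=10 v=3: → [10,19),[9,18),[8,17),[7,16),[6,15),[5,14),[4,13),[3,12),[2,11); WM=9
i=5 t=1 v=4: DROP (t<9-3); WM=9
i=6 t=12 v=3: → [12,21),[11,20),[10,19),[9,18),[8,17),[7,16),[6,15),[5,14),[4,13); WM=9
i=7 t=12 v=9: → [12,21),[11,20),[10,19),[9,18),[8,17),[7,16),[6,15),[5,14),[4,13); WM=9
i=8 t=14 v=2: → [14,23),[13,22),[12,21),[11,20),[10,19),[9,18),[8,17),[7,16),[6,15); WM=11; [1,10) fires=1 [2,11) fires=2
i=9 t=15 v=1: → [15,24),[14,23),[13,22),[12,21),[11,20),[10,19),[9,18),[8,17),[7,16); WM=12; [3,12) fires=2
i=10 t=15 v=6: → [15,24),[14,23),[13,22),[12,21),[11,20),[10,19),[9,18),[8,17),[7,16); WM=12
i=11 t=16 v=6: → [16,25),[15,24),[14,23),[13,22),[12,21),[11,20),[10,19),[9,18),[8,17); WM=13; [4,13) fires=4
i=12 t=17 v=7: → [17,26),[16,25),[15,24),[14,23),[13,22),[12,21),[11,20),[10,19),[9,18); WM=14; [5,14) fires=4
i=13 t=19 v=7: → [19,28),[18,27),[17,26),[16,25),[15,24),[14,23),[13,22),[12,21),[11,20); WM=16; [6,15) fires=5 [7,16) fires=6
i=14 t=24 v=5: → [24,33),[23,32),[22,31),[21,30),[20,29),[19,28),[18,27),[17,26),[16,25); WM=21; [8,17) fires=6 [9,18) fires=7 [10,19) fires=6 [11,20) fires=6 [12,21) fires=6
i=15 t=16 v=8: DROP (t<21-3); WM=21
i=16 t=27 v=4: → [27,36),[26,35),[25,34),[24,33),[23,32),[22,31),[21,30),[20,29),[19,28); WM=24; [13,22) fires=4 [14,23) fires=4 [15,24) fires=3
i=17 t=28 v=4: → [28,37),[27,36),[26,35),[25,34),[24,33),[23,32),[22,31),[21,30),[20,29); WM=25; [16,25) fires=3
i=18 t=25 v=9: → [25,34),[24,33),[23,32),[22,31),[21,30),[20,29),[19,28),[18,27),[17,26); WM=25
i=19 t=29 v=9: → [29,38),[28,37),[27,36),[26,35),[25,34),[24,33),[23,32),[22,31),[21,30); WM=26; [17,26) fires=3
i=20 t=23 v=9: → [23,32),[22,31),[21,30),[20,29),[19,28),[18,27),[17,26),[16,25),[15,24); WM=26
i=21 t=30 v=5: → [30,39),[29,38),[28,37),[27,36),[26,35),[25,34),[24,33),[23,32),[22,31); WM=27; [18,27) fires=3
i=22 t=40 v=4: → [40,49),[39,48),[38,47),[37,46),[36,45),[35,44),[34,43),[33,42),[32,41); WM=37; [19,28) fires=4 [20,29) fires=3 [21,30) fires=3 [22,31) fires=3 [23,32) fires=3 [24,33) fires=3 [25,34) fires=3 [26,35) fires=3 [27,36) fires=3 [28,37) fires=3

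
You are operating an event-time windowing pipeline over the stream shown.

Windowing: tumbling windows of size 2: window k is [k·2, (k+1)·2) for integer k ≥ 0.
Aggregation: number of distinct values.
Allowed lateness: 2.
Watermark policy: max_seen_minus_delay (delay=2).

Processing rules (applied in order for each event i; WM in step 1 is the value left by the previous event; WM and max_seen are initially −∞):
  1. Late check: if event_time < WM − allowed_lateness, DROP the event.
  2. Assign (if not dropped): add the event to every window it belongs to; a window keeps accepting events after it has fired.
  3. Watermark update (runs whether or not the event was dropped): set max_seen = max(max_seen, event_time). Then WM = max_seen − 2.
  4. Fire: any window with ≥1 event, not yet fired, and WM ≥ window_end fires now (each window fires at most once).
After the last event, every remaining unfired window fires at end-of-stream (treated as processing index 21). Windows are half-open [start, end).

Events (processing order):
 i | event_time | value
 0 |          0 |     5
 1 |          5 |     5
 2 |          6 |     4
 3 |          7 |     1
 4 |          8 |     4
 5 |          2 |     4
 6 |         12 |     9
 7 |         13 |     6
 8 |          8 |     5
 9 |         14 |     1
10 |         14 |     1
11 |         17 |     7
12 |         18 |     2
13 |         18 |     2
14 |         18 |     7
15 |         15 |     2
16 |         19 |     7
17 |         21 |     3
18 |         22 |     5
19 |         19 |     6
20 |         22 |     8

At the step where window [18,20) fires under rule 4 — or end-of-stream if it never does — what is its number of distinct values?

2

i=0 t=0 v=5: → [0,2); WM=-2
i=1 t=5 v=5: → [4,6); WM=3; [0,2) fires=1
i=2 t=6 v=4: → [6,8); WM=4
i=3 t=7 v=1: → [6,8); WM=5
i=4 t=8 v=4: → [8,10); WM=6; [4,6) fires=1
i=5 t=2 v=4: DROP (t<6-2); WM=6
i=6 t=12 v=9: → [12,14); WM=10; [6,8) fires=2 [8,10) fires=1
i=7 t=13 v=6: → [12,14); WM=11
i=8 t=8 v=5: DROP (t<11-2); WM=11
i=9 t=14 v=1: → [14,16); WM=12
i=10 t=14 v=1: → [14,16); WM=12
i=11 t=17 v=7: → [16,18); WM=15; [12,14) fires=2
i=12 t=18 v=2: → [18,20); WM=16; [14,16) fires=1
i=13 t=18 v=2: → [18,20); WM=16
i=14 t=18 v=7: → [18,20); WM=16
i=15 t=15 v=2: → [14,16); WM=16
i=16 t=19 v=7: → [18,20); WM=17
i=17 t=21 v=3: → [20,22); WM=19; [16,18) fires=1
i=18 t=22 v=5: → [22,24); WM=20; [18,20) fires=2
i=19 t=19 v=6: → [18,20); WM=20
i=20 t=22 v=8: → [22,24); WM=20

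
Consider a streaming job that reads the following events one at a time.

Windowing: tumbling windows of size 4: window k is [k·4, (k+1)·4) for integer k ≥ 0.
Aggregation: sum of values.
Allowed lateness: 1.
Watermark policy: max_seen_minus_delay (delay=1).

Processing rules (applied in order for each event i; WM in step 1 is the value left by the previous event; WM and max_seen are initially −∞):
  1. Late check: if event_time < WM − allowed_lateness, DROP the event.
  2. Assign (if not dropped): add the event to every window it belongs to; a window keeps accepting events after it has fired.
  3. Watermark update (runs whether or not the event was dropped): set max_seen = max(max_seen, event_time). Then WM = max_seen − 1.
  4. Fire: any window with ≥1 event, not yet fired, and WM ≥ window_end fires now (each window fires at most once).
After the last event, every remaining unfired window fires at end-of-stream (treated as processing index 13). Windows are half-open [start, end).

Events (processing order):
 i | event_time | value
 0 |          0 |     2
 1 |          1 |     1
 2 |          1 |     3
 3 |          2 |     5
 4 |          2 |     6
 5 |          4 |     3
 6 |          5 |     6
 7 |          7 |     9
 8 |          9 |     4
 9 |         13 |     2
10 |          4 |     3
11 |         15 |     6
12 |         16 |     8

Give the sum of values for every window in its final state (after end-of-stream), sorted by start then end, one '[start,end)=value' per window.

[0,4)=17 [4,8)=18 [8,12)=4 [12,16)=8 [16,20)=8

i=0 t=0 v=2: → [0,4); WM=-1
i=1 t=1 v=1: → [0,4); WM=0
i=2 t=1 v=3: → [0,4); WM=0
i=3 t=2 v=5: → [0,4); WM=1
i=4 t=2 v=6: → [0,4); WM=1
i=5 t=4 v=3: → [4,8); WM=3
i=6 t=5 v=6: → [4,8); WM=4; [0,4) fires=17
i=7 t=7 v=9: → [4,8); WM=6
i=8 t=9 v=4: → [8,12); WM=8; [4,8) fires=18
i=9 t=13 v=2: → [12,16); WM=12; [8,12) fires=4
i=10 t=4 v=3: DROP (t<12-1); WM=12
i=11 t=15 v=6: → [12,16); WM=14
i=12 t=16 v=8: → [16,20); WM=15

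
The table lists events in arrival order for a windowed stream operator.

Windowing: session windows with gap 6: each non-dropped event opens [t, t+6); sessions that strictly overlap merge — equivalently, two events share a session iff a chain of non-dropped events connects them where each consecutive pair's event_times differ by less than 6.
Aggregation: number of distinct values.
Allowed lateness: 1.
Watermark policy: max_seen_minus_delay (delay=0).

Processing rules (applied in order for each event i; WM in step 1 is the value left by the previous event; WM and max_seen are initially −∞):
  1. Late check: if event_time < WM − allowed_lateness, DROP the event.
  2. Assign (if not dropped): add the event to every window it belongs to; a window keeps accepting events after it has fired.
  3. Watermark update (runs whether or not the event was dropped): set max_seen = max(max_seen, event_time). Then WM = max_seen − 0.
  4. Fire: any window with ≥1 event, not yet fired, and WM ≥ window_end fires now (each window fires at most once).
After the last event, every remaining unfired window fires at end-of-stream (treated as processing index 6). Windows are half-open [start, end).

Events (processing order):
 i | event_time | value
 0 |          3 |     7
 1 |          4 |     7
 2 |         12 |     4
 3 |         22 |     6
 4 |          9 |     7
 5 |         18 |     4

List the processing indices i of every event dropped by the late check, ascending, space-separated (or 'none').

i=0 t=3 v=7: → [3,9); WM=3
i=1 t=4 v=7: → [3,10); WM=4
i=2 t=12 v=4: → [12,18); WM=12
i=3 t=22 v=6: → [22,28); WM=22
i=4 t=9 v=7: DROP (t<22-1); WM=22
i=5 t=18 v=4: DROP (t<22-1); WM=22

4 5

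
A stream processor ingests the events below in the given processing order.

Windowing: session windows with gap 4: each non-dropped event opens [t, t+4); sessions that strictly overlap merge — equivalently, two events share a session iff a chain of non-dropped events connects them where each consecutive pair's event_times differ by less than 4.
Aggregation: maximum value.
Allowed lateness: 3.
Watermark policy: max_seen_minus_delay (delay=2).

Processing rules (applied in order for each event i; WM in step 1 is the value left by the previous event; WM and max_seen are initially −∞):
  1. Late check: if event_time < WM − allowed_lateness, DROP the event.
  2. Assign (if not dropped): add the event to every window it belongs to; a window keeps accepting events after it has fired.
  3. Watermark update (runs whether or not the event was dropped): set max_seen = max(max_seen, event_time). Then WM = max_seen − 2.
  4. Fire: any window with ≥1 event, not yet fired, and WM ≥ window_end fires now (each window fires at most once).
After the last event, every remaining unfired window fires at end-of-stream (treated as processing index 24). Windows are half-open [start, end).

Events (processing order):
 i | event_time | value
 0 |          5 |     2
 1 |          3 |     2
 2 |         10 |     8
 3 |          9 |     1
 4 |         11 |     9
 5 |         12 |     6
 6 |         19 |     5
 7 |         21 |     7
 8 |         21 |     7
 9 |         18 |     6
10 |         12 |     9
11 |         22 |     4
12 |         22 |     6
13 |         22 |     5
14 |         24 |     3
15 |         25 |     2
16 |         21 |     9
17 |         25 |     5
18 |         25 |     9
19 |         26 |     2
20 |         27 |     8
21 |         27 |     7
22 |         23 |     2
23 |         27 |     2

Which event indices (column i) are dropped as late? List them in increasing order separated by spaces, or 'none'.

10

i=0 t=5 v=2: → [5,9); WM=3
i=1 t=3 v=2: → [3,9); WM=3
i=2 t=10 v=8: → [10,14); WM=8
i=3 t=9 v=1: → [9,14); WM=8
i=4 t=11 v=9: → [9,15); WM=9
i=5 t=12 v=6: → [9,16); WM=10
i=6 t=19 v=5: → [19,23); WM=17
i=7 t=21 v=7: → [19,25); WM=19
i=8 t=21 v=7: → [19,25); WM=19
i=9 t=18 v=6: → [18,25); WM=19
i=10 t=12 v=9: DROP (t<19-3); WM=19
i=11 t=22 v=4: → [18,26); WM=20
i=12 t=22 v=6: → [18,26); WM=20
i=13 t=22 v=5: → [18,26); WM=20
i=14 t=24 v=3: → [18,28); WM=22
i=15 t=25 v=2: → [18,29); WM=23
i=16 t=21 v=9: → [18,29); WM=23
i=17 t=25 v=5: → [18,29); WM=23
i=18 t=25 v=9: → [18,29); WM=23
i=19 t=26 v=2: → [18,30); WM=24
i=20 t=27 v=8: → [18,31); WM=25
i=21 t=27 v=7: → [18,31); WM=25
i=22 t=23 v=2: → [18,31); WM=25
i=23 t=27 v=2: → [18,31); WM=25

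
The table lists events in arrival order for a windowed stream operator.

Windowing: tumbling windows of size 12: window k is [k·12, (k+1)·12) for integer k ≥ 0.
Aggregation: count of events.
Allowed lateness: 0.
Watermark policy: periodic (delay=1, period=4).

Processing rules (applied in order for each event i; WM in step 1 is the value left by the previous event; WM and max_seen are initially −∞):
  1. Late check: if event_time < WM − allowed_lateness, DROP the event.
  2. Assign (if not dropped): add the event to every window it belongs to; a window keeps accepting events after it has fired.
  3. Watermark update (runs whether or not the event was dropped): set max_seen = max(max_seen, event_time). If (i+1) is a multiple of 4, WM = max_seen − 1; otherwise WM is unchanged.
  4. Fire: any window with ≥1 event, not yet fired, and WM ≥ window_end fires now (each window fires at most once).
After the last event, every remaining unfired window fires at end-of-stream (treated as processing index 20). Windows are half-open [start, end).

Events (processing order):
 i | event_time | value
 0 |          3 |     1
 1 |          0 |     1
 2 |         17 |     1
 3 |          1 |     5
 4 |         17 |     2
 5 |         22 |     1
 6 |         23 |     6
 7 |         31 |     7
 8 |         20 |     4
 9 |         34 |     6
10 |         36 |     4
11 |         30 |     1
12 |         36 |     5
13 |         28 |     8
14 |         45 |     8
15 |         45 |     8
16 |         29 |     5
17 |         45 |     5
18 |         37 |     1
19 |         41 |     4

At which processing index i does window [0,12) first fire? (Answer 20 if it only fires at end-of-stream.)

3

i=0 t=3 v=1: → [0,12); WM=−∞
i=1 t=0 v=1: → [0,12); WM=−∞
i=2 t=17 v=1: → [12,24); WM=−∞
i=3 t=1 v=5: → [0,12); WM=16; [0,12) fires=3
i=4 t=17 v=2: → [12,24); WM=16
i=5 t=22 v=1: → [12,24); WM=16
i=6 t=23 v=6: → [12,24); WM=16
i=7 t=31 v=7: → [24,36); WM=30; [12,24) fires=4
i=8 t=20 v=4: DROP (t<30-0); WM=30
i=9 t=34 v=6: → [24,36); WM=30
i=10 t=36 v=4: → [36,48); WM=30
i=11 t=30 v=1: → [24,36); WM=35
i=12 t=36 v=5: → [36,48); WM=35
i=13 t=28 v=8: DROP (t<35-0); WM=35
i=14 t=45 v=8: → [36,48); WM=35
i=15 t=45 v=8: → [36,48); WM=44; [24,36) fires=3
i=16 t=29 v=5: DROP (t<44-0); WM=44
i=17 t=45 v=5: → [36,48); WM=44
i=18 t=37 v=1: DROP (t<44-0); WM=44
i=19 t=41 v=4: DROP (t<44-0); WM=44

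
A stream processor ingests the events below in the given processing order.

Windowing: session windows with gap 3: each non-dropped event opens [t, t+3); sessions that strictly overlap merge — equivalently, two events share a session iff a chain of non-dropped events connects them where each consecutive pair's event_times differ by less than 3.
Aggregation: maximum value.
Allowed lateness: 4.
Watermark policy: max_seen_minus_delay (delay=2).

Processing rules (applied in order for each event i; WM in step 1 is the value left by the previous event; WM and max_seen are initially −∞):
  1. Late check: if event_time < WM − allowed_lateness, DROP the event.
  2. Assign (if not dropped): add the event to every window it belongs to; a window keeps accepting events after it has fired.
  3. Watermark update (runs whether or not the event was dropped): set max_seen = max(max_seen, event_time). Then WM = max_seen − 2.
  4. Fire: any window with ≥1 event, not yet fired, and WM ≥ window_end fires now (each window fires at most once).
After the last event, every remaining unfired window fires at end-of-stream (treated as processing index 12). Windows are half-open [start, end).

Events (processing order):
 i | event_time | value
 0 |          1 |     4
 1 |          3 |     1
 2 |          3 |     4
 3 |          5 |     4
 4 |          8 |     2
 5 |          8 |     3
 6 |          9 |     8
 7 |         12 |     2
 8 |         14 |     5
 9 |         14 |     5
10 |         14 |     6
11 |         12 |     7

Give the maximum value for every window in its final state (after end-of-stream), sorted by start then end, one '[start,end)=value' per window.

i=0 t=1 v=4: → [1,4); WM=-1
i=1 t=3 v=1: → [1,6); WM=1
i=2 t=3 v=4: → [1,6); WM=1
i=3 t=5 v=4: → [1,8); WM=3
i=4 t=8 v=2: → [8,11); WM=6
i=5 t=8 v=3: → [8,11); WM=6
i=6 t=9 v=8: → [8,12); WM=7
i=7 t=12 v=2: → [12,15); WM=10
i=8 t=14 v=5: → [12,17); WM=12
i=9 t=14 v=5: → [12,17); WM=12
i=10 t=14 v=6: → [12,17); WM=12
i=11 t=12 v=7: → [12,17); WM=12

[1,8)=4 [8,12)=8 [12,17)=7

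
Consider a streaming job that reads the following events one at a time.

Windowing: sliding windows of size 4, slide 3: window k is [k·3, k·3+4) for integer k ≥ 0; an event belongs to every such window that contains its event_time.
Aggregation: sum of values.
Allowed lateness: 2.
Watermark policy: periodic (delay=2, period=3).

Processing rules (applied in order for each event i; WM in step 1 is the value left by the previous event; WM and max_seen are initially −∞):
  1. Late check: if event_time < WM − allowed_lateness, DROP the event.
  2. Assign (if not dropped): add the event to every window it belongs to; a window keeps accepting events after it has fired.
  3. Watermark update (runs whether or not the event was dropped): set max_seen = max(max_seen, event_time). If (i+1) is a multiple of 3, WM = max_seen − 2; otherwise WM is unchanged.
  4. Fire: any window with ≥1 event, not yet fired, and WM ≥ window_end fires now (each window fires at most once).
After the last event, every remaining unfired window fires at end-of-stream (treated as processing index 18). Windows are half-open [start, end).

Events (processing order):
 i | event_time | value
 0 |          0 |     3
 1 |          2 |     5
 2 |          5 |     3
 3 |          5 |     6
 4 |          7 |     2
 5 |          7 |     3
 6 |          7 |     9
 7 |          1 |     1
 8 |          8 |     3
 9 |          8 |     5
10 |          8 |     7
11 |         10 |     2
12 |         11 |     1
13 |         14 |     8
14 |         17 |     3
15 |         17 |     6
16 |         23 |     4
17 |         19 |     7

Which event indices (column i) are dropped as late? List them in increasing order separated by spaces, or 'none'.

7

i=0 t=0 v=3: → [0,4); WM=−∞
i=1 t=2 v=5: → [0,4); WM=−∞
i=2 t=5 v=3: → [3,7); WM=3
i=3 t=5 v=6: → [3,7); WM=3
i=4 t=7 v=2: → [6,10); WM=3
i=5 t=7 v=3: → [6,10); WM=5; [0,4) fires=8
i=6 t=7 v=9: → [6,10); WM=5
i=7 t=1 v=1: DROP (t<5-2); WM=5
i=8 t=8 v=3: → [6,10); WM=6
i=9 t=8 v=5: → [6,10); WM=6
i=10 t=8 v=7: → [6,10); WM=6
i=11 t=10 v=2: → [9,13); WM=8; [3,7) fires=9
i=12 t=11 v=1: → [9,13); WM=8
i=13 t=14 v=8: → [12,16); WM=8
i=14 t=17 v=3: → [15,19); WM=15; [6,10) fires=29 [9,13) fires=3
i=15 t=17 v=6: → [15,19); WM=15
i=16 t=23 v=4: → [21,25); WM=15
i=17 t=19 v=7: → [18,22); WM=21; [12,16) fires=8 [15,19) fires=9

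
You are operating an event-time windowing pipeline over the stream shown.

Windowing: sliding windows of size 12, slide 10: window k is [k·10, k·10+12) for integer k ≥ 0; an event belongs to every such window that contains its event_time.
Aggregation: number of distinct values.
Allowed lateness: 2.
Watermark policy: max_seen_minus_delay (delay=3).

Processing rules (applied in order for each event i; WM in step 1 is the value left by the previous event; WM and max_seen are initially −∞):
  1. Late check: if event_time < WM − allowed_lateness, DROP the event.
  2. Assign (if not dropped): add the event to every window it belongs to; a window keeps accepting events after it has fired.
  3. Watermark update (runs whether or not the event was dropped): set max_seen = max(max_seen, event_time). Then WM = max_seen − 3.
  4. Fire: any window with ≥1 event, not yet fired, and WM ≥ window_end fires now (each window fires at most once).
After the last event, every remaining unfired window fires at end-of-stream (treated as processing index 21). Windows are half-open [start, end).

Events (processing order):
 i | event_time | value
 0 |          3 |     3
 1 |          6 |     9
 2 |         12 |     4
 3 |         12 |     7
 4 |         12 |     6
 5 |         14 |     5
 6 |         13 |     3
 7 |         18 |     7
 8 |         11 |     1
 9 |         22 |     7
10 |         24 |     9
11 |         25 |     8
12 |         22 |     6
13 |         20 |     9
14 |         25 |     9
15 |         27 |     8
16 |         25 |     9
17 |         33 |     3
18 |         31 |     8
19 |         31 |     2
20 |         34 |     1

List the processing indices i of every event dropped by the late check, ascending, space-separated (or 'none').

8

i=0 t=3 v=3: → [0,12); WM=0
i=1 t=6 v=9: → [0,12); WM=3
i=2 t=12 v=4: → [10,22); WM=9
i=3 t=12 v=7: → [10,22); WM=9
i=4 t=12 v=6: → [10,22); WM=9
i=5 t=14 v=5: → [10,22); WM=11
i=6 t=13 v=3: → [10,22); WM=11
i=7 t=18 v=7: → [10,22); WM=15; [0,12) fires=2
i=8 t=11 v=1: DROP (t<15-2); WM=15
i=9 t=22 v=7: → [20,32); WM=19
i=10 t=24 v=9: → [20,32); WM=21
i=11 t=25 v=8: → [20,32); WM=22; [10,22) fires=5
i=12 t=22 v=6: → [20,32); WM=22
i=13 t=20 v=9: → [20,32),[10,22); WM=22
i=14 t=25 v=9: → [20,32); WM=22
i=15 t=27 v=8: → [20,32); WM=24
i=16 t=25 v=9: → [20,32); WM=24
i=17 t=33 v=3: → [30,42); WM=30
i=18 t=31 v=8: → [30,42),[20,32); WM=30
i=19 t=31 v=2: → [30,42),[20,32); WM=30
i=20 t=34 v=1: → [30,42); WM=31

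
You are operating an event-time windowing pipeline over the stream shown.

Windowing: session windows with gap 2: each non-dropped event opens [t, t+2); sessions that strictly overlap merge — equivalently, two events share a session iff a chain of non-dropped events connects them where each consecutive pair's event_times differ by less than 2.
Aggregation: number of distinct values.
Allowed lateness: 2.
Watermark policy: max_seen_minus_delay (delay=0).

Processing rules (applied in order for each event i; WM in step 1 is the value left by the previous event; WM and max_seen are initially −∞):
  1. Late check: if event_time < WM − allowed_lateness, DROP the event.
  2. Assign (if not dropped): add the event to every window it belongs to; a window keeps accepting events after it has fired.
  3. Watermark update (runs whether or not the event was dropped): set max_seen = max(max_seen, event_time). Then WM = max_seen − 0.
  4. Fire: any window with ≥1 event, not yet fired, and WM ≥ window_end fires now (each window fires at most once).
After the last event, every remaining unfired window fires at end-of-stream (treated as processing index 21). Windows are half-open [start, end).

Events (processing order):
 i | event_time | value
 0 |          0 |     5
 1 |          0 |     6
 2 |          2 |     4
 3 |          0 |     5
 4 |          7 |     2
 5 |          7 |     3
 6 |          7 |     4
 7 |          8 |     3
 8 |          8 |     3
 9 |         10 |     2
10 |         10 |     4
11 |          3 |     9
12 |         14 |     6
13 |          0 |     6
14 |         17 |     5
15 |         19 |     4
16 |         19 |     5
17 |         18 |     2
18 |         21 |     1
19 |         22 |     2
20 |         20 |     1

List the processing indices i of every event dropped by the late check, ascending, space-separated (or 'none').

i=0 t=0 v=5: → [0,2); WM=0
i=1 t=0 v=6: → [0,2); WM=0
i=2 t=2 v=4: → [2,4); WM=2
i=3 t=0 v=5: → [0,2); WM=2
i=4 t=7 v=2: → [7,9); WM=7
i=5 t=7 v=3: → [7,9); WM=7
i=6 t=7 v=4: → [7,9); WM=7
i=7 t=8 v=3: → [7,10); WM=8
i=8 t=8 v=3: → [7,10); WM=8
i=9 t=10 v=2: → [10,12); WM=10
i=10 t=10 v=4: → [10,12); WM=10
i=11 t=3 v=9: DROP (t<10-2); WM=10
i=12 t=14 v=6: → [14,16); WM=14
i=13 t=0 v=6: DROP (t<14-2); WM=14
i=14 t=17 v=5: → [17,19); WM=17
i=15 t=19 v=4: → [19,21); WM=19
i=16 t=19 v=5: → [19,21); WM=19
i=17 t=18 v=2: → [17,21); WM=19
i=18 t=21 v=1: → [21,23); WM=21
i=19 t=22 v=2: → [21,24); WM=22
i=20 t=20 v=1: → [17,24); WM=22

11 13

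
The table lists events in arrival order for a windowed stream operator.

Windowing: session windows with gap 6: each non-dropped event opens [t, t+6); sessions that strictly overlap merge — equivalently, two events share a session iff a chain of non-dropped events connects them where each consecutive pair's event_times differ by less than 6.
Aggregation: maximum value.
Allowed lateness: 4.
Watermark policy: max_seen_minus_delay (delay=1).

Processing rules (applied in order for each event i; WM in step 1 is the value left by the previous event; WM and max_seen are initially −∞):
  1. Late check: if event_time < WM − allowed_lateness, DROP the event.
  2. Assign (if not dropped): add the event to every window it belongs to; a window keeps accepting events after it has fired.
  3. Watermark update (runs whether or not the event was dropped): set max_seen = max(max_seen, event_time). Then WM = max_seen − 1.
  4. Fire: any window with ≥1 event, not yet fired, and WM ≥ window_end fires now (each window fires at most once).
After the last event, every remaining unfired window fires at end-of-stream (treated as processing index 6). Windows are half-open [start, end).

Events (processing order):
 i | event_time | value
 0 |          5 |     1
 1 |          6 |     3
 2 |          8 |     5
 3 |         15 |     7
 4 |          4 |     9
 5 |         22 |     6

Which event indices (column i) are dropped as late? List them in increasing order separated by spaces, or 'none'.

4

i=0 t=5 v=1: → [5,11); WM=4
i=1 t=6 v=3: → [5,12); WM=5
i=2 t=8 v=5: → [5,14); WM=7
i=3 t=15 v=7: → [15,21); WM=14
i=4 t=4 v=9: DROP (t<14-4); WM=14
i=5 t=22 v=6: → [22,28); WM=21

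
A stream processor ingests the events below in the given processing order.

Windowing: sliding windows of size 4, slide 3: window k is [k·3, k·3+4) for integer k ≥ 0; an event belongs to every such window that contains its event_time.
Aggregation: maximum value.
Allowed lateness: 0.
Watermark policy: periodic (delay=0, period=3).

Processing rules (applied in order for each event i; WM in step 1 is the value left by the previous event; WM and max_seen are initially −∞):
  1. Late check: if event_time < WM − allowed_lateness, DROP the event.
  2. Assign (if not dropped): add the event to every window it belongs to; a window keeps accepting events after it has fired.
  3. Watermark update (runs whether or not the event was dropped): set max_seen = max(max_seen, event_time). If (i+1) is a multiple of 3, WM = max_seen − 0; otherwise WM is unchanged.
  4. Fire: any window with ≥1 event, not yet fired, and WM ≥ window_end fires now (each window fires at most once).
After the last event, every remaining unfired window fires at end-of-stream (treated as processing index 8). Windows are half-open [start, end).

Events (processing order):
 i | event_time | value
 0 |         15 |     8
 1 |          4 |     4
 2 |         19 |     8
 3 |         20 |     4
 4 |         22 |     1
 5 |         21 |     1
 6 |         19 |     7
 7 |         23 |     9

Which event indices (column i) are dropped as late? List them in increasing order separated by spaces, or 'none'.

i=0 t=15 v=8: → [15,19),[12,16); WM=−∞
i=1 t=4 v=4: → [3,7); WM=−∞
i=2 t=19 v=8: → [18,22); WM=19; [3,7) fires=4 [12,16) fires=8 [15,19) fires=8
i=3 t=20 v=4: → [18,22); WM=19
i=4 t=22 v=1: → [21,25); WM=19
i=5 t=21 v=1: → [21,25),[18,22); WM=22; [18,22) fires=8
i=6 t=19 v=7: DROP (t<22-0); WM=22
i=7 t=23 v=9: → [21,25); WM=22

6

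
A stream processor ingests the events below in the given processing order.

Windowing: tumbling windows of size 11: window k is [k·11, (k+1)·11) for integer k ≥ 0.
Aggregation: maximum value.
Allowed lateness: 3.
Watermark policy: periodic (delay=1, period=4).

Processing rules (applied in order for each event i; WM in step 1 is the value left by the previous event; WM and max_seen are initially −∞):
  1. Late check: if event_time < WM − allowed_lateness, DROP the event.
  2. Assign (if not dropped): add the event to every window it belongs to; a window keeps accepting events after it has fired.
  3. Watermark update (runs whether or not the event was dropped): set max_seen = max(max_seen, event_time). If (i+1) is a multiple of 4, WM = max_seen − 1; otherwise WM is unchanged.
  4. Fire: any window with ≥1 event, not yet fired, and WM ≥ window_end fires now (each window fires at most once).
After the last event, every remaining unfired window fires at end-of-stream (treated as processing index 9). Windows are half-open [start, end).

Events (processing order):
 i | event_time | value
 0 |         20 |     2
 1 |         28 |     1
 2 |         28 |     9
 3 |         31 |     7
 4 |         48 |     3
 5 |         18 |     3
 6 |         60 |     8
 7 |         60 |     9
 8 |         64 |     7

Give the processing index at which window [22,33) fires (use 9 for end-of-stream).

i=0 t=20 v=2: → [11,22); WM=−∞
i=1 t=28 v=1: → [22,33); WM=−∞
i=2 t=28 v=9: → [22,33); WM=−∞
i=3 t=31 v=7: → [22,33); WM=30; [11,22) fires=2
i=4 t=48 v=3: → [44,55); WM=30
i=5 t=18 v=3: DROP (t<30-3); WM=30
i=6 t=60 v=8: → [55,66); WM=30
i=7 t=60 v=9: → [55,66); WM=59; [22,33) fires=9 [44,55) fires=3
i=8 t=64 v=7: → [55,66); WM=59

7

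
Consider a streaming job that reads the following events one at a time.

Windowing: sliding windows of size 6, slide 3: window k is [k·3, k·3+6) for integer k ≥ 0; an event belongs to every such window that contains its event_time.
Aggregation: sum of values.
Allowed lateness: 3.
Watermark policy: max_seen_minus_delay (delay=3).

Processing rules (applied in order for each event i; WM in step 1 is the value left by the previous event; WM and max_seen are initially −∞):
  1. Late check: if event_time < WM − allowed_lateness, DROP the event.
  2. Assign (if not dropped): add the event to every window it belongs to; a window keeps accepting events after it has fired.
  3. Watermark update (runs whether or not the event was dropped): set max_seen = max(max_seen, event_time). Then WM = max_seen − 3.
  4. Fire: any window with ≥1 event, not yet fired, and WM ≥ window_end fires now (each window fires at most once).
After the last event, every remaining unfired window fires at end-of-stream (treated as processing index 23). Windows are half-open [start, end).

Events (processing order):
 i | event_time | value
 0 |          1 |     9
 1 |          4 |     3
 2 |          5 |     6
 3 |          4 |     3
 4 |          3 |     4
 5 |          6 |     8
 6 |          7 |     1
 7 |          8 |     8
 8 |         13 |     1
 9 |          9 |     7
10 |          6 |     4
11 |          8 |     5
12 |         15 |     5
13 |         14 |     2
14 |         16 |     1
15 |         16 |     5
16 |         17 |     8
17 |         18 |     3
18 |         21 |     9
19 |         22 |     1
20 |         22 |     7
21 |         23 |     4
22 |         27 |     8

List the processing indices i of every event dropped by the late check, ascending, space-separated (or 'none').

10

i=0 t=1 v=9: → [0,6); WM=-2
i=1 t=4 v=3: → [3,9),[0,6); WM=1
i=2 t=5 v=6: → [3,9),[0,6); WM=2
i=3 t=4 v=3: → [3,9),[0,6); WM=2
i=4 t=3 v=4: → [3,9),[0,6); WM=2
i=5 t=6 v=8: → [6,12),[3,9); WM=3
i=6 t=7 v=1: → [6,12),[3,9); WM=4
i=7 t=8 v=8: → [6,12),[3,9); WM=5
i=8 t=13 v=1: → [12,18),[9,15); WM=10; [0,6) fires=25 [3,9) fires=33
i=9 t=9 v=7: → [9,15),[6,12); WM=10
i=10 t=6 v=4: DROP (t<10-3); WM=10
i=11 t=8 v=5: → [6,12),[3,9); WM=10
i=12 t=15 v=5: → [15,21),[12,18); WM=12; [6,12) fires=29
i=13 t=14 v=2: → [12,18),[9,15); WM=12
i=14 t=16 v=1: → [15,21),[12,18); WM=13
i=15 t=16 v=5: → [15,21),[12,18); WM=13
i=16 t=17 v=8: → [15,21),[12,18); WM=14
i=17 t=18 v=3: → [18,24),[15,21); WM=15; [9,15) fires=10
i=18 t=21 v=9: → [21,27),[18,24); WM=18; [12,18) fires=22
i=19 t=22 v=1: → [21,27),[18,24); WM=19
i=20 t=22 v=7: → [21,27),[18,24); WM=19
i=21 t=23 v=4: → [21,27),[18,24); WM=20
i=22 t=27 v=8: → [27,33),[24,30); WM=24; [15,21) fires=22 [18,24) fires=24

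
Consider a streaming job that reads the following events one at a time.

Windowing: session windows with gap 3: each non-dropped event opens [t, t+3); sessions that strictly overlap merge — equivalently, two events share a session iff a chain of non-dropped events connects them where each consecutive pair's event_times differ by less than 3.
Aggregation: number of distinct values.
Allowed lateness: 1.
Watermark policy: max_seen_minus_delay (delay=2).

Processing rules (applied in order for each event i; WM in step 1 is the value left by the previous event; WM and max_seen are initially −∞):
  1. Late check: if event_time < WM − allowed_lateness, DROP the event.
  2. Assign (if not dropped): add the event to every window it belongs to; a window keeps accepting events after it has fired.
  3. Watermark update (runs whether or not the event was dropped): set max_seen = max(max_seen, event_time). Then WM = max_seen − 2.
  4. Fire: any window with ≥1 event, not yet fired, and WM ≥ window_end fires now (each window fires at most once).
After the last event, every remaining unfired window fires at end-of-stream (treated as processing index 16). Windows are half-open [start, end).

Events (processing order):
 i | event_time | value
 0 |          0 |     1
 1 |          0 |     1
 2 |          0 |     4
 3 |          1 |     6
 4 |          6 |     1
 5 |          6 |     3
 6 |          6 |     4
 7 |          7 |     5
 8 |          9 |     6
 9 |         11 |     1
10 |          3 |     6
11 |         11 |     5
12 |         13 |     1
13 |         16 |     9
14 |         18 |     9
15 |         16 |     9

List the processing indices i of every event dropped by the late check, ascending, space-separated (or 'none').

10

i=0 t=0 v=1: → [0,3); WM=-2
i=1 t=0 v=1: → [0,3); WM=-2
i=2 t=0 v=4: → [0,3); WM=-2
i=3 t=1 v=6: → [0,4); WM=-1
i=4 t=6 v=1: → [6,9); WM=4
i=5 t=6 v=3: → [6,9); WM=4
i=6 t=6 v=4: → [6,9); WM=4
i=7 t=7 v=5: → [6,10); WM=5
i=8 t=9 v=6: → [6,12); WM=7
i=9 t=11 v=1: → [6,14); WM=9
i=10 t=3 v=6: DROP (t<9-1); WM=9
i=11 t=11 v=5: → [6,14); WM=9
i=12 t=13 v=1: → [6,16); WM=11
i=13 t=16 v=9: → [16,19); WM=14
i=14 t=18 v=9: → [16,21); WM=16
i=15 t=16 v=9: → [16,21); WM=16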